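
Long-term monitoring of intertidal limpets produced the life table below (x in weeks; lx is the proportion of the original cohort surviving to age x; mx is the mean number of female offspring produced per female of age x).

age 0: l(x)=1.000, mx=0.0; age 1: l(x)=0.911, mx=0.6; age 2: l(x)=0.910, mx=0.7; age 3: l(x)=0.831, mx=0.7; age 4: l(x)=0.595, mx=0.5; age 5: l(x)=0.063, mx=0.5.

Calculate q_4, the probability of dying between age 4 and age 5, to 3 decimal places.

0.894

q_4 = (l_4 − l_5) / l_4 = (0.595 − 0.063) / 0.595
     = 0.532 / 0.595 = 0.894118… → 0.894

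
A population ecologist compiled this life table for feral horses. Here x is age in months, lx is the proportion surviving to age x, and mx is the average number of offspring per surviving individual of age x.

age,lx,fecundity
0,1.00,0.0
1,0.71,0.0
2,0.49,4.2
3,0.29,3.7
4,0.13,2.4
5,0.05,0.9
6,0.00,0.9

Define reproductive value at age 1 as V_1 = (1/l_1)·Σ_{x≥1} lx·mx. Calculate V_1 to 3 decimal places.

lx·mx for x ≥ 1: 0, 2.058, 1.073, 0.312, 0.045, 0 → sum = 3.488
V_1 = 3.488 / l_1 = 3.488 / 0.71 = 4.912676… → 4.913

4.913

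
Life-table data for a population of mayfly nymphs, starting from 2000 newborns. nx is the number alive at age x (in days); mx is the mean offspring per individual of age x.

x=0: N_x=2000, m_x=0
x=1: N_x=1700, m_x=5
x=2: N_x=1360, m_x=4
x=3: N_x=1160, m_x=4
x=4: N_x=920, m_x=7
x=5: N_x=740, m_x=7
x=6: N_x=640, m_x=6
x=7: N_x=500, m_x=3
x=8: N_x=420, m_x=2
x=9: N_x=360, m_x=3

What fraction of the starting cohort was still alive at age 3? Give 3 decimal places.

0.580

l_3 = n_3/n_0 = 1160/2000 = 0.58 → 0.580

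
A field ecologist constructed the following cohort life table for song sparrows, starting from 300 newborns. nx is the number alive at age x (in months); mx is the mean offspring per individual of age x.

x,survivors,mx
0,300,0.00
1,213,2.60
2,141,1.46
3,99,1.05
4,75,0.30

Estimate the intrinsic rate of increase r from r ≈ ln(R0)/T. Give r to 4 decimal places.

lx = nx/n0 = nx/300: 1, 0.71, 0.47, 0.33, 0.25
R0 = Σ lx·mx = 0 + 1.846 + 0.6862 + 0.3465 + 0.075 = 2.9537
Σ x·lx·mx = 4.5579; T = 4.5579/2.9537 = 1.54312…
r ≈ ln(R0)/T = ln(2.9537)/1.54312… = 0.701865… → 0.7019

0.7019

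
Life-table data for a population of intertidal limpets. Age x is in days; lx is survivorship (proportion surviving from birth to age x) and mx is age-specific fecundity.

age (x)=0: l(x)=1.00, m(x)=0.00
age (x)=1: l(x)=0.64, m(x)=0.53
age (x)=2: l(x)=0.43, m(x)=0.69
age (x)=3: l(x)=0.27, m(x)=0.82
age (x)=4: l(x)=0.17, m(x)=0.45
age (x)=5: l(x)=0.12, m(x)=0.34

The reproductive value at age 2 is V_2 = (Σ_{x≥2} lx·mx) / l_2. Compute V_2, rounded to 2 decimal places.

lx·mx for x ≥ 2: 0.2967, 0.2214, 0.0765, 0.0408 → sum = 0.6354
V_2 = 0.6354 / l_2 = 0.6354 / 0.43 = 1.477674… → 1.48

1.48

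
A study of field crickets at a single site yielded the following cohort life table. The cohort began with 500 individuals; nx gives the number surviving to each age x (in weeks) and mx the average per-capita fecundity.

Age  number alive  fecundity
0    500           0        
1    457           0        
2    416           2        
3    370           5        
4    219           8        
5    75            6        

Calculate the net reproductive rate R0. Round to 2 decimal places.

9.77

lx = nx/n0 = nx/500: 1, 0.914, 0.832, 0.74, 0.438, 0.15
lx·mx by age: 0, 0, 1.664, 3.7, 3.504, 0.9
R0 = Σ lx·mx = 9.768 → 9.77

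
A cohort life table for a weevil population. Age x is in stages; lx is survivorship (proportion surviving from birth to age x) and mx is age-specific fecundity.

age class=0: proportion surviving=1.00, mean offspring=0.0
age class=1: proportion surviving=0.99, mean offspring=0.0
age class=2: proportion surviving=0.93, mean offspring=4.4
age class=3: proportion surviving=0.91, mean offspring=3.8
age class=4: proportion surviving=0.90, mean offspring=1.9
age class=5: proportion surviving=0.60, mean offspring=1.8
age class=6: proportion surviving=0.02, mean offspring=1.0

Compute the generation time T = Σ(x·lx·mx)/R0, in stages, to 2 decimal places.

2.98

lx·mx: 0, 0, 4.092, 3.458, 1.71, 1.08, 0.02 → R0 = 10.36
x·lx·mx: 0, 0, 8.184, 10.374, 6.84, 5.4, 0.12 → Σ = 30.918
T = 30.918 / 10.36 = 2.984363… → 2.98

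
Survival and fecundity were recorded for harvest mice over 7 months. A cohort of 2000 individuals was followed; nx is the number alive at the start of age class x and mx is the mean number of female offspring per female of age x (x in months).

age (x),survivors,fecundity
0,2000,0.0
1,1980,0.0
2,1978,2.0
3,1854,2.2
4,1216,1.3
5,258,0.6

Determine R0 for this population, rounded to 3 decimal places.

4.885

lx = nx/n0 = nx/2000: 1, 0.99, 0.989, 0.927, 0.608, 0.129
lx·mx by age: 0, 0, 1.978, 2.0394, 0.7904, 0.0774
R0 = Σ lx·mx = 4.8852 → 4.885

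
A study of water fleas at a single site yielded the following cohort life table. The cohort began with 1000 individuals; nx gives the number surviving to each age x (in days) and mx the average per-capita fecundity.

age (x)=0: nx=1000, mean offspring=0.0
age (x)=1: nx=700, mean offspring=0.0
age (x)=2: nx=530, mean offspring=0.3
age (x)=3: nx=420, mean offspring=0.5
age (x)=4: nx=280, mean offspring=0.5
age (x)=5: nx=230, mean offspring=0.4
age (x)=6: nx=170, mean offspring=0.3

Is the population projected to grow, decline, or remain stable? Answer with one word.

declining

lx = nx/n0 = nx/1000: 1, 0.7, 0.53, 0.42, 0.28, 0.23, 0.17
R0 = Σ lx·mx = 0 + 0 + 0.159 + 0.21 + 0.14 + 0.092 + 0.051 = 0.652
R0 < 1, so the population is declining.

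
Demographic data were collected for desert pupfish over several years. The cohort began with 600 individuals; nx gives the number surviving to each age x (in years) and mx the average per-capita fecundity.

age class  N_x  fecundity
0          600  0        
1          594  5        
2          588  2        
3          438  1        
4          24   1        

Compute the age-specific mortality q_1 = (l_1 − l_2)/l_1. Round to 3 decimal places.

lx = nx/n0 = nx/600: 1, 0.99, 0.98, 0.73, 0.04
q_1 = (l_1 − l_2) / l_1 = (0.99 − 0.98) / 0.99
     = 0.01 / 0.99 = 0.010101… → 0.010

0.010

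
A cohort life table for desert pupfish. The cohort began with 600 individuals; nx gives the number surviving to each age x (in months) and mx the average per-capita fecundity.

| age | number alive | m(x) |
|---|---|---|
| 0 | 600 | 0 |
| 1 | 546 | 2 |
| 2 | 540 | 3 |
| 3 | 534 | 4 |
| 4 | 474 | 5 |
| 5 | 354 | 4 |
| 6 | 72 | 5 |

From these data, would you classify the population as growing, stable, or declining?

lx = nx/n0 = nx/600: 1, 0.91, 0.9, 0.89, 0.79, 0.59, 0.12
R0 = Σ lx·mx = 0 + 1.82 + 2.7 + 3.56 + 3.95 + 2.36 + 0.6 = 14.99
R0 > 1, so the population is growing.

growing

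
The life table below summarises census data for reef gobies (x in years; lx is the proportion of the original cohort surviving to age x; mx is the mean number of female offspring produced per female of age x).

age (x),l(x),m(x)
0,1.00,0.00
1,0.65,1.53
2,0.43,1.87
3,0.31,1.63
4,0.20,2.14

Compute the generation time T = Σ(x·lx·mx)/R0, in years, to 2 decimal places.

2.13

lx·mx: 0, 0.9945, 0.8041, 0.5053, 0.428 → R0 = 2.7319
x·lx·mx: 0, 0.9945, 1.6082, 1.5159, 1.712 → Σ = 5.8306
T = 5.8306 / 2.7319 = 2.134266… → 2.13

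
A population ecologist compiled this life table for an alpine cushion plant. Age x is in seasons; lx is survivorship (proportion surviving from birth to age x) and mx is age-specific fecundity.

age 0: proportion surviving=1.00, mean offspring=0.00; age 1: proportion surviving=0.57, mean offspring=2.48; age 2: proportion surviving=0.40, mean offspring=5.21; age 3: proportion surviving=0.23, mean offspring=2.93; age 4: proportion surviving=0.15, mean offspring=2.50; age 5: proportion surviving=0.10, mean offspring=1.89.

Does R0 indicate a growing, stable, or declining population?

growing

R0 = Σ lx·mx = 0 + 1.4136 + 2.084 + 0.6739 + 0.375 + 0.189 = 4.7355
R0 > 1, so the population is growing.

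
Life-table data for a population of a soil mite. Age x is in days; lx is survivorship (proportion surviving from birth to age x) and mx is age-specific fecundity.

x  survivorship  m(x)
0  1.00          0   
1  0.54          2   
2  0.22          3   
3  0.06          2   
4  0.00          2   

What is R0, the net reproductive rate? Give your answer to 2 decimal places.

1.86

lx·mx by age: 0, 1.08, 0.66, 0.12, 0
R0 = Σ lx·mx = 1.86 → 1.86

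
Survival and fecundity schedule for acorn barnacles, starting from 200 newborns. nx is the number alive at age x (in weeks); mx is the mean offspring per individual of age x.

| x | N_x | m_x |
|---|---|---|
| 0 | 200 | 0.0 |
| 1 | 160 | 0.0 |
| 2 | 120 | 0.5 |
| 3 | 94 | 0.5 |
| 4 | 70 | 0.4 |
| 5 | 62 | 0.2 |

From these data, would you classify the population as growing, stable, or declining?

declining

lx = nx/n0 = nx/200: 1, 0.8, 0.6, 0.47, 0.35, 0.31
R0 = Σ lx·mx = 0 + 0 + 0.3 + 0.235 + 0.14 + 0.062 = 0.737
R0 < 1, so the population is declining.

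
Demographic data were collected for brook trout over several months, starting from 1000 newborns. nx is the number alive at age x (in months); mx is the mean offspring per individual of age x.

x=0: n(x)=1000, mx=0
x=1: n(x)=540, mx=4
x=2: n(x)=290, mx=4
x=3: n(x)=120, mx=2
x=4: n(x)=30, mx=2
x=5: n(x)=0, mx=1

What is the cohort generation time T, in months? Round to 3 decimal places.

1.503

lx = nx/n0 = nx/1000: 1, 0.54, 0.29, 0.12, 0.03, 0
lx·mx: 0, 2.16, 1.16, 0.24, 0.06, 0 → R0 = 3.62
x·lx·mx: 0, 2.16, 2.32, 0.72, 0.24, 0 → Σ = 5.44
T = 5.44 / 3.62 = 1.502762… → 1.503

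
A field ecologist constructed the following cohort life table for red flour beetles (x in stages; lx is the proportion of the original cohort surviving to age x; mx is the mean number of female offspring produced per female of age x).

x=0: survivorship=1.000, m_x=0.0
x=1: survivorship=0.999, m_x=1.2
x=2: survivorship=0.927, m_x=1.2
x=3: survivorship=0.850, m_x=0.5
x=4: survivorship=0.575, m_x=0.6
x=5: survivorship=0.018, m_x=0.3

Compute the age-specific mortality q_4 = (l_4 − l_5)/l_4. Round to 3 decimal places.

0.969

q_4 = (l_4 − l_5) / l_4 = (0.575 − 0.018) / 0.575
     = 0.557 / 0.575 = 0.968696… → 0.969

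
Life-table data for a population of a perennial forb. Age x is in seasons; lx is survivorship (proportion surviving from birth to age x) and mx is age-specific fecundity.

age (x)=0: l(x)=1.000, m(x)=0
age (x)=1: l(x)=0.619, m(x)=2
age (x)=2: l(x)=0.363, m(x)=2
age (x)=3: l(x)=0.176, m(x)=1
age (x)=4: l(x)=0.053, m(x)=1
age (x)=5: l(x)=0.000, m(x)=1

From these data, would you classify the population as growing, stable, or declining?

growing

R0 = Σ lx·mx = 0 + 1.238 + 0.726 + 0.176 + 0.053 + 0 = 2.193
R0 > 1, so the population is growing.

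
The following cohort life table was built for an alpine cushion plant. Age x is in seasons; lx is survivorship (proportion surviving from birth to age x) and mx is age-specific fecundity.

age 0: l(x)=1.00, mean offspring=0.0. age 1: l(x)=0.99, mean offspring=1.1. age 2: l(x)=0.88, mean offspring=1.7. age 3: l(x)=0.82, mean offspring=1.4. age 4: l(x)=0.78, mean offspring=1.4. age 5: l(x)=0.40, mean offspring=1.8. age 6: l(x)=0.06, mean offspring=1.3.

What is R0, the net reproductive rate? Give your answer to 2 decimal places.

lx·mx by age: 0, 1.089, 1.496, 1.148, 1.092, 0.72, 0.078
R0 = Σ lx·mx = 5.623 → 5.62

5.62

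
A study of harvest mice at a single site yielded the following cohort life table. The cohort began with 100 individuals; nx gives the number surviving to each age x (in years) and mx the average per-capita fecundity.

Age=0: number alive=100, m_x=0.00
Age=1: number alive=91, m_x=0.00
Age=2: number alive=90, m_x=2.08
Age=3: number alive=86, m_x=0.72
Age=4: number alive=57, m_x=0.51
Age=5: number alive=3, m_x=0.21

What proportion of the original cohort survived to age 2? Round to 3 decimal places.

l_2 = n_2/n_0 = 90/100 = 0.9 → 0.900

0.900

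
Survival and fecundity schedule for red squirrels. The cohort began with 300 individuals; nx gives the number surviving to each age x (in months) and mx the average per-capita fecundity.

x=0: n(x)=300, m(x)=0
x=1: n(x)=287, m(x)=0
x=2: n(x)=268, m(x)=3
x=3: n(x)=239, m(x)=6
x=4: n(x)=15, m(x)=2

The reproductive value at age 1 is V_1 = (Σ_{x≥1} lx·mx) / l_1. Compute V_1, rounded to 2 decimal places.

7.90

lx = nx/n0 = nx/300: 1, 0.95667…, 0.89333…, 0.79667…, 0.05
lx·mx for x ≥ 1: 0, 2.68…, 4.78…, 0.1 → sum = 7.56…
V_1 = 7.56… / l_1 = 7.56… / 0.956667… = 7.902439… → 7.90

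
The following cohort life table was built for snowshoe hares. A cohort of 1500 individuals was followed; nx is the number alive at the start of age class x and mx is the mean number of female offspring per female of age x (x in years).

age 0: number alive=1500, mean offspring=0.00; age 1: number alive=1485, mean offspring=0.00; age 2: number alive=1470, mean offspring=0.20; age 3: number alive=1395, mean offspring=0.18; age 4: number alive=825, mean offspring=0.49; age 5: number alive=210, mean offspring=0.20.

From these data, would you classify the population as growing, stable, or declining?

declining

lx = nx/n0 = nx/1500: 1, 0.99, 0.98, 0.93, 0.55, 0.14
R0 = Σ lx·mx = 0 + 0 + 0.196 + 0.1674 + 0.2695 + 0.028 = 0.6609
R0 < 1, so the population is declining.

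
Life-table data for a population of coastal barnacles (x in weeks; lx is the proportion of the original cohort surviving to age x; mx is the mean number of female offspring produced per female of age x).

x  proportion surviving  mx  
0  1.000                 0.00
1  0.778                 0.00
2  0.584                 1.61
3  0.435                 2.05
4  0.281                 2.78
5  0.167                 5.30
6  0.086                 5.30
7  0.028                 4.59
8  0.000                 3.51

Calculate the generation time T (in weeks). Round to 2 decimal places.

3.86

lx·mx: 0, 0, 0.94024, 0.89175, 0.78118, 0.8851, 0.4558, 0.12852, 0 → R0 = 4.08259
x·lx·mx: 0, 0, 1.88048, 2.67525, 3.12472, 4.4255, 2.7348, 0.89964, 0 → Σ = 15.74039
T = 15.74039 / 4.08259 = 3.855491… → 3.86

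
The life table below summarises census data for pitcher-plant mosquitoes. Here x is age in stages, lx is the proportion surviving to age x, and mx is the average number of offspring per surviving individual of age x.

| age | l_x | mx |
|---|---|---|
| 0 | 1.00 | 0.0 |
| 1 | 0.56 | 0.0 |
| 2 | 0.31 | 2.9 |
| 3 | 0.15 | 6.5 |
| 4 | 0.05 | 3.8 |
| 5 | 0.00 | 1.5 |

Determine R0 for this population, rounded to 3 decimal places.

2.064

lx·mx by age: 0, 0, 0.899, 0.975, 0.19, 0
R0 = Σ lx·mx = 2.064 → 2.064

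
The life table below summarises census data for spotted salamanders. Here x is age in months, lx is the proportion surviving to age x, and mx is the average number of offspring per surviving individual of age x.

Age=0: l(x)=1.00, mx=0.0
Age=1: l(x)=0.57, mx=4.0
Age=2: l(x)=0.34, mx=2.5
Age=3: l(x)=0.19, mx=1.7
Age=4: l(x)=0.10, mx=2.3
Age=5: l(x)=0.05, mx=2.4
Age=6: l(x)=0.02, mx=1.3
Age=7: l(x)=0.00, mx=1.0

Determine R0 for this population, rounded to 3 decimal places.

lx·mx by age: 0, 2.28, 0.85, 0.323, 0.23, 0.12, 0.026, 0
R0 = Σ lx·mx = 3.829 → 3.829

3.829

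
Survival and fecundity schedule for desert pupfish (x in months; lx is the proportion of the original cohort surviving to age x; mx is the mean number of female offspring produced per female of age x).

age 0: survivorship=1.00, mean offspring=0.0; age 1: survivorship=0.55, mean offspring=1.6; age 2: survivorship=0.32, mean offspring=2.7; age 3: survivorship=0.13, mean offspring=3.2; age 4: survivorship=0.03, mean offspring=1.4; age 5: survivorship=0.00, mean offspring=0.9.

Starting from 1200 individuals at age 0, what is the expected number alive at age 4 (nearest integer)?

36

Expected survivors = N0 · l_4 = 1200 × 0.03 = 36 → 36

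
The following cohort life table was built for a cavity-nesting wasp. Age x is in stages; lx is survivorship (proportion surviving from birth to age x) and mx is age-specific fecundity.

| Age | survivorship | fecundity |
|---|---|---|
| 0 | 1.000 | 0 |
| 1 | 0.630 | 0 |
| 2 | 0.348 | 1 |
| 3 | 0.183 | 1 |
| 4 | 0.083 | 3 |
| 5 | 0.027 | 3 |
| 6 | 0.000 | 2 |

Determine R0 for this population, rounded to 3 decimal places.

lx·mx by age: 0, 0, 0.348, 0.183, 0.249, 0.081, 0
R0 = Σ lx·mx = 0.861 → 0.861

0.861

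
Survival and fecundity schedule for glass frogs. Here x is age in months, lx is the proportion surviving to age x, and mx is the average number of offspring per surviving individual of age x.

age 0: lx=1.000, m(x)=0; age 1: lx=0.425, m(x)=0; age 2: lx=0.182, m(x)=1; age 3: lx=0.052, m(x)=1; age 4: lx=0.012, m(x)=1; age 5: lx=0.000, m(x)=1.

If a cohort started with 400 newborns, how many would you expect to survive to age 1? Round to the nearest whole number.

Expected survivors = N0 · l_1 = 400 × 0.425 = 170 → 170

170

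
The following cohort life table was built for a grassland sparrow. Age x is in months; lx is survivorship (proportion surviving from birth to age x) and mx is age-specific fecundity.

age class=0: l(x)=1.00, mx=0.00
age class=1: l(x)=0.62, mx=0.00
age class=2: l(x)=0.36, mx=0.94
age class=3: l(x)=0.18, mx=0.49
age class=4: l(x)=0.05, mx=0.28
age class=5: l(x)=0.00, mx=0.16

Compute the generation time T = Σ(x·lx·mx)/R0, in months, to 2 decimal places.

2.26

lx·mx: 0, 0, 0.3384, 0.0882, 0.014, 0 → R0 = 0.4406
x·lx·mx: 0, 0, 0.6768, 0.2646, 0.056, 0 → Σ = 0.9974
T = 0.9974 / 0.4406 = 2.263731… → 2.26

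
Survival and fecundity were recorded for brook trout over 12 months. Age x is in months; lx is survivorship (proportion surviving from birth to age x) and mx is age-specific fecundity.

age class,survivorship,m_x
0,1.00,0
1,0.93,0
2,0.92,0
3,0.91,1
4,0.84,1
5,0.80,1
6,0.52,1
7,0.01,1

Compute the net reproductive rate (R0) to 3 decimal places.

3.080

lx·mx by age: 0, 0, 0, 0.91, 0.84, 0.8, 0.52, 0.01
R0 = Σ lx·mx = 3.08 → 3.080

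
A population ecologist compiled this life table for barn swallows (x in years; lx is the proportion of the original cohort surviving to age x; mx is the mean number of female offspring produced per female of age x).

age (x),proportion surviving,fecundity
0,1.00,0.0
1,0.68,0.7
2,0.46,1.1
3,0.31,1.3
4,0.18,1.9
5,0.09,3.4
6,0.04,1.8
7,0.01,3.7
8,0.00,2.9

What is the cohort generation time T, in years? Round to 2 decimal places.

lx·mx: 0, 0.476, 0.506, 0.403, 0.342, 0.306, 0.072, 0.037, 0 → R0 = 2.142
x·lx·mx: 0, 0.476, 1.012, 1.209, 1.368, 1.53, 0.432, 0.259, 0 → Σ = 6.286
T = 6.286 / 2.142 = 2.934641… → 2.93

2.93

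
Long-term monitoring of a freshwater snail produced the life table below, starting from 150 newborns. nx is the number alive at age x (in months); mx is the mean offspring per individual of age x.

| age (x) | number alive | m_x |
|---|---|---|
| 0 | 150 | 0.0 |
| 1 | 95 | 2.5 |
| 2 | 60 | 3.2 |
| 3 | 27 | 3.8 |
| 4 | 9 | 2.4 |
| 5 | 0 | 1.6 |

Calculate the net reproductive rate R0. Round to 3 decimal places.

3.691

lx = nx/n0 = nx/150: 1, 0.63333…, 0.4, 0.18, 0.06, 0
lx·mx by age: 0, 1.583333…, 1.28, 0.684, 0.144, 0
R0 = Σ lx·mx = 3.691333… → 3.691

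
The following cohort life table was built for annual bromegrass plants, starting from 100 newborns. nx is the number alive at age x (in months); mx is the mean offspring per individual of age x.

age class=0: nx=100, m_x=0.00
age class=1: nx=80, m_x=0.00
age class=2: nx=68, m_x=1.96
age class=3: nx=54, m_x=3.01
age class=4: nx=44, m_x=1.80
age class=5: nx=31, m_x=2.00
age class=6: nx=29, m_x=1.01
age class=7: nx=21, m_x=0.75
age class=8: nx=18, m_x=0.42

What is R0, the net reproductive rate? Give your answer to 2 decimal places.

lx = nx/n0 = nx/100: 1, 0.8, 0.68, 0.54, 0.44, 0.31, 0.29, 0.21, 0.18
lx·mx by age: 0, 0, 1.3328, 1.6254, 0.792, 0.62, 0.2929, 0.1575, 0.0756
R0 = Σ lx·mx = 4.8962 → 4.90

4.90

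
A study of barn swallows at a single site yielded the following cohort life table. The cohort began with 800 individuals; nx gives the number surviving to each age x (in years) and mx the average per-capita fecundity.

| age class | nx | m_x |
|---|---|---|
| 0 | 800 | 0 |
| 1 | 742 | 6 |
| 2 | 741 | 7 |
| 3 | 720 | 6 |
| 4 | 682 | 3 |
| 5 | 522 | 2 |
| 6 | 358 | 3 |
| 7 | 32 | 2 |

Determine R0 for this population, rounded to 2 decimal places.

22.73

lx = nx/n0 = nx/800: 1, 0.9275, 0.92625, 0.9, 0.8525, 0.6525, 0.4475, 0.04
lx·mx by age: 0, 5.565, 6.48375, 5.4, 2.5575, 1.305, 1.3425, 0.08
R0 = Σ lx·mx = 22.73375 → 22.73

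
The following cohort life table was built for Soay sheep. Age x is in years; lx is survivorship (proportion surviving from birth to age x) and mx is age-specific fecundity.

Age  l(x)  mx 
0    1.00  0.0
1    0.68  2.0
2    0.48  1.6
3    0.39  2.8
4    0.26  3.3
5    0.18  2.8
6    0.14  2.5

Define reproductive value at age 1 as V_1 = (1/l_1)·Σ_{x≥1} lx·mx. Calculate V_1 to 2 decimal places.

7.25

lx·mx for x ≥ 1: 1.36, 0.768, 1.092, 0.858, 0.504, 0.35 → sum = 4.932
V_1 = 4.932 / l_1 = 4.932 / 0.68 = 7.252941… → 7.25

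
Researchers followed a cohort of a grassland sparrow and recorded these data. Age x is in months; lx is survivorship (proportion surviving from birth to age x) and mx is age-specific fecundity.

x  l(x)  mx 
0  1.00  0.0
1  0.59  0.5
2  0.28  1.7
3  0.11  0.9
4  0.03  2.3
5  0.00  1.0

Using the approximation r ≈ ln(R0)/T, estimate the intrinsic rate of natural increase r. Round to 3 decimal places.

-0.032

R0 = Σ lx·mx = 0 + 0.295 + 0.476 + 0.099 + 0.069 + 0 = 0.939
Σ x·lx·mx = 1.82; T = 1.82/0.939 = 1.93823…
r ≈ ln(R0)/T = ln(0.939)/1.93823… = -0.03247… → -0.032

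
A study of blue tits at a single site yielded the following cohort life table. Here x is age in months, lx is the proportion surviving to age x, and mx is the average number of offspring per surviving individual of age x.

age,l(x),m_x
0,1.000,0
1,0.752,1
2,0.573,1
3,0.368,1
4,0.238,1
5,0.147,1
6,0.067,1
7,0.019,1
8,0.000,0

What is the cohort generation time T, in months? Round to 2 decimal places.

lx·mx: 0, 0.752, 0.573, 0.368, 0.238, 0.147, 0.067, 0.019, 0 → R0 = 2.164
x·lx·mx: 0, 0.752, 1.146, 1.104, 0.952, 0.735, 0.402, 0.133, 0 → Σ = 5.224
T = 5.224 / 2.164 = 2.414048… → 2.41

2.41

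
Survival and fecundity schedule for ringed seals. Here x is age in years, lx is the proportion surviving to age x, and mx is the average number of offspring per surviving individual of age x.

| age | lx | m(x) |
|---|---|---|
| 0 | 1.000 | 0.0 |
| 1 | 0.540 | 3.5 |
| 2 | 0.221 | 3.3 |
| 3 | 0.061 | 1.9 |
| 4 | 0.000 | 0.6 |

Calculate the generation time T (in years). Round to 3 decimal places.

lx·mx: 0, 1.89, 0.7293, 0.1159, 0 → R0 = 2.7352
x·lx·mx: 0, 1.89, 1.4586, 0.3477, 0 → Σ = 3.6963
T = 3.6963 / 2.7352 = 1.351382… → 1.351

1.351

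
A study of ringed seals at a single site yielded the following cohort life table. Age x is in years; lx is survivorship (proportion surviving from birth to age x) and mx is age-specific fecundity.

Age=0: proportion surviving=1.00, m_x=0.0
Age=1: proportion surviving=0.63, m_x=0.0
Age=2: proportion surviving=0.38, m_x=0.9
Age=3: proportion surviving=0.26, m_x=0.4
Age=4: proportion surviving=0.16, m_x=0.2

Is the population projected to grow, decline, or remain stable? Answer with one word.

R0 = Σ lx·mx = 0 + 0 + 0.342 + 0.104 + 0.032 = 0.478
R0 < 1, so the population is declining.

declining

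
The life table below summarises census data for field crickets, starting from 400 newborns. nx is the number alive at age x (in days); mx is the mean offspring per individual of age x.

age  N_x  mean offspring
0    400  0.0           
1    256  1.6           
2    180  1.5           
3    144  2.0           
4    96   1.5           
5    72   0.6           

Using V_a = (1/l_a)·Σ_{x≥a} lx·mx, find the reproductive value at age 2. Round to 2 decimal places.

4.14

lx = nx/n0 = nx/400: 1, 0.64, 0.45, 0.36, 0.24, 0.18
lx·mx for x ≥ 2: 0.675, 0.72, 0.36, 0.108 → sum = 1.863
V_2 = 1.863 / l_2 = 1.863 / 0.45 = 4.14 → 4.14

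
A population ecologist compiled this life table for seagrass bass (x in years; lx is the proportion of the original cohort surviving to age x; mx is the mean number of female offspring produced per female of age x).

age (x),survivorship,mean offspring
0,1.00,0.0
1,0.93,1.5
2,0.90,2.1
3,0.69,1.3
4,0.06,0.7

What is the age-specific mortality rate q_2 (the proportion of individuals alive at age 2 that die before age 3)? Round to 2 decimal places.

q_2 = (l_2 − l_3) / l_2 = (0.9 − 0.69) / 0.9
     = 0.21 / 0.9 = 0.233333… → 0.23

0.23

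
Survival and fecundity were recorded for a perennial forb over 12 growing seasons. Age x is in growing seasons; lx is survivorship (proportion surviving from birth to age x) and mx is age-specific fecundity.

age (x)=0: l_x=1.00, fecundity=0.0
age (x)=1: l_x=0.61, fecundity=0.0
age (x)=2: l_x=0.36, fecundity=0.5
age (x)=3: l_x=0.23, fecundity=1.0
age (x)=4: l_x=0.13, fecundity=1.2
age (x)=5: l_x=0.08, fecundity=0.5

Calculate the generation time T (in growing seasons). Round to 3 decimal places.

lx·mx: 0, 0, 0.18, 0.23, 0.156, 0.04 → R0 = 0.606
x·lx·mx: 0, 0, 0.36, 0.69, 0.624, 0.2 → Σ = 1.874
T = 1.874 / 0.606 = 3.092409… → 3.092

3.092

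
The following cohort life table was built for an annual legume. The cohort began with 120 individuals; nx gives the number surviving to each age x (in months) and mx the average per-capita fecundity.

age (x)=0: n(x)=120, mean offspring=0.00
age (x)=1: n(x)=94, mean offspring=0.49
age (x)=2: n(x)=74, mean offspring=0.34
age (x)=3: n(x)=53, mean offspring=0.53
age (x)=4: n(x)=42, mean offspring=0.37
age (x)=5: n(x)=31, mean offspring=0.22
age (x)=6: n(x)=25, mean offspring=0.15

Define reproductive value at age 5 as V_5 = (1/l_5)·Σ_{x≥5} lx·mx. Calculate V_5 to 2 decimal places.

0.34

lx = nx/n0 = nx/120: 1, 0.78333…, 0.61667…, 0.44167…, 0.35, 0.25833…, 0.20833…
lx·mx for x ≥ 5: 0.056833…, 0.03125… → sum = 0.088083…
V_5 = 0.088083… / l_5 = 0.088083… / 0.258333… = 0.340968… → 0.34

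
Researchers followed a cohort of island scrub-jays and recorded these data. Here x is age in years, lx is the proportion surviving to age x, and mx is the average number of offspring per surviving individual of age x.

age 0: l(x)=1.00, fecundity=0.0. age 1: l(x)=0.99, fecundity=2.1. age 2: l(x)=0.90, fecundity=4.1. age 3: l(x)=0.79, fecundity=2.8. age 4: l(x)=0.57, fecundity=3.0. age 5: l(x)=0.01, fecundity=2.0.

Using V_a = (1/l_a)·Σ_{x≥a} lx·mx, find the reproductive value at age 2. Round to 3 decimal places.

8.480

lx·mx for x ≥ 2: 3.69, 2.212, 1.71, 0.02 → sum = 7.632
V_2 = 7.632 / l_2 = 7.632 / 0.9 = 8.48 → 8.480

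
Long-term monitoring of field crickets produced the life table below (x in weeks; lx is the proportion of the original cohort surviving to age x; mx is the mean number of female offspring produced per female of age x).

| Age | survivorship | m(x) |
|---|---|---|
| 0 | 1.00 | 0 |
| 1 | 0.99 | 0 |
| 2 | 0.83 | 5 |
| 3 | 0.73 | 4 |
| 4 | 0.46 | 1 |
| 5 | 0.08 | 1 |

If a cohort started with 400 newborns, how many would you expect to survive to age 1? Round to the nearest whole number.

396

Expected survivors = N0 · l_1 = 400 × 0.99 = 396 → 396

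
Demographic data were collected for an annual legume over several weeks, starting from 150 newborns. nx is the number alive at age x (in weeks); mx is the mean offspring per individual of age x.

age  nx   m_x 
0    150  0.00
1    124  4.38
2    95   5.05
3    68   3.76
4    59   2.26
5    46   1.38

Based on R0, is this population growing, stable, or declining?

growing

lx = nx/n0 = nx/150: 1, 0.82667…, 0.63333…, 0.45333…, 0.39333…, 0.30667…
R0 = Σ lx·mx = 0 + 3.6208… + 3.198333… + 1.704533… + 0.888933… + 0.4232… = 9.8358…
R0 > 1, so the population is growing.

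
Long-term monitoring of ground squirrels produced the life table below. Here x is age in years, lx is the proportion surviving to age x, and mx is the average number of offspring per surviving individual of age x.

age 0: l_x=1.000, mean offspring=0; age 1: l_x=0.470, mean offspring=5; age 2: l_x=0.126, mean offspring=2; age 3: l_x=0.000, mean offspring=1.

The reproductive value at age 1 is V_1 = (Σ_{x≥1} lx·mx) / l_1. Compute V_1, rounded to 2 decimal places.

lx·mx for x ≥ 1: 2.35, 0.252, 0 → sum = 2.602
V_1 = 2.602 / l_1 = 2.602 / 0.47 = 5.53617… → 5.54

5.54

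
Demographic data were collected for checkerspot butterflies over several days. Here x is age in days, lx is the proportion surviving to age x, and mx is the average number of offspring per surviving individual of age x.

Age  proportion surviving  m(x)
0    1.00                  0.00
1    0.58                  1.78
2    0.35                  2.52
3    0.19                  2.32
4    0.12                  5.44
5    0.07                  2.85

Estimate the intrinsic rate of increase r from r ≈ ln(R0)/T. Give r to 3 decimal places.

0.484

R0 = Σ lx·mx = 0 + 1.0324 + 0.882 + 0.4408 + 0.6528 + 0.1995 = 3.2075
Σ x·lx·mx = 7.7275; T = 7.7275/3.2075 = 2.4092…
r ≈ ln(R0)/T = ln(3.2075)/2.4092… = 0.48377… → 0.484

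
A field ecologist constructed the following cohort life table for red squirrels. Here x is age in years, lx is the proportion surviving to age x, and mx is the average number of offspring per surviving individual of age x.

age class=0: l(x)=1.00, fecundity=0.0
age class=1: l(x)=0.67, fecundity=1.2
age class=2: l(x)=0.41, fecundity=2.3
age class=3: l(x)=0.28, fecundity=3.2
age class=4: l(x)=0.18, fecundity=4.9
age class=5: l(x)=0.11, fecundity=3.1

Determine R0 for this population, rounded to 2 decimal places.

3.87

lx·mx by age: 0, 0.804, 0.943, 0.896, 0.882, 0.341
R0 = Σ lx·mx = 3.866 → 3.87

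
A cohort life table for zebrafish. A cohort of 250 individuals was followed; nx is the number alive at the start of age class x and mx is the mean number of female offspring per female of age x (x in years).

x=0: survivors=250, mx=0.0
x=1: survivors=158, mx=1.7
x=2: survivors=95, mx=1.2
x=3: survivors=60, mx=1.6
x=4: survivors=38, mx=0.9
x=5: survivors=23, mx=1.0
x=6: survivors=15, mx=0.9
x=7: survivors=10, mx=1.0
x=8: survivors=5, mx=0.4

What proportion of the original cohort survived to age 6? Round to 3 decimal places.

l_6 = n_6/n_0 = 15/250 = 0.06 → 0.060

0.060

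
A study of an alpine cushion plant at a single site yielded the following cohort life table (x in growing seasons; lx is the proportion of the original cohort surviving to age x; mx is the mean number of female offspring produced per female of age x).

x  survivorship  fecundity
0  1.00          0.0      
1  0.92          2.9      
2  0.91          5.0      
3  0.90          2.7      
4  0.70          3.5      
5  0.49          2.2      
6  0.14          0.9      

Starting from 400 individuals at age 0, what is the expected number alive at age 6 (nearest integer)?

Expected survivors = N0 · l_6 = 400 × 0.14 = 56 → 56

56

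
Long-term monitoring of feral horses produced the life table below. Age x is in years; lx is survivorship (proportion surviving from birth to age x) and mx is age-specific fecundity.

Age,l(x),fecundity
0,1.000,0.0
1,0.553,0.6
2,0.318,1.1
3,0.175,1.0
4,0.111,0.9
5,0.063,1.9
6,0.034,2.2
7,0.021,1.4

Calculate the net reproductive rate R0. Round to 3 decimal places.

lx·mx by age: 0, 0.3318, 0.3498, 0.175, 0.0999, 0.1197, 0.0748, 0.0294
R0 = Σ lx·mx = 1.1804 → 1.180

1.180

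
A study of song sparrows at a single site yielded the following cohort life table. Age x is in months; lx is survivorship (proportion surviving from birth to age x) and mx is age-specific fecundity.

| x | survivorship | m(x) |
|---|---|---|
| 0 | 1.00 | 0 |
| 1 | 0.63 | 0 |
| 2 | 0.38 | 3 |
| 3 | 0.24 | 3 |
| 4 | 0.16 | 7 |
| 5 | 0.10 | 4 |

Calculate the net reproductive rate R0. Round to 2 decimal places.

lx·mx by age: 0, 0, 1.14, 0.72, 1.12, 0.4
R0 = Σ lx·mx = 3.38 → 3.38

3.38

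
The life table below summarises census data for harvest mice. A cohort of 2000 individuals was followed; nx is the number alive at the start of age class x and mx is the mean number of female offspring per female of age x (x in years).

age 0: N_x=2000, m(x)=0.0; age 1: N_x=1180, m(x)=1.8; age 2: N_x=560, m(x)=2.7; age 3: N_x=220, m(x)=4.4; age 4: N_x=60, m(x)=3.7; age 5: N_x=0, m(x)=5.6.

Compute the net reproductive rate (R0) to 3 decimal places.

lx = nx/n0 = nx/2000: 1, 0.59, 0.28, 0.11, 0.03, 0
lx·mx by age: 0, 1.062, 0.756, 0.484, 0.111, 0
R0 = Σ lx·mx = 2.413 → 2.413

2.413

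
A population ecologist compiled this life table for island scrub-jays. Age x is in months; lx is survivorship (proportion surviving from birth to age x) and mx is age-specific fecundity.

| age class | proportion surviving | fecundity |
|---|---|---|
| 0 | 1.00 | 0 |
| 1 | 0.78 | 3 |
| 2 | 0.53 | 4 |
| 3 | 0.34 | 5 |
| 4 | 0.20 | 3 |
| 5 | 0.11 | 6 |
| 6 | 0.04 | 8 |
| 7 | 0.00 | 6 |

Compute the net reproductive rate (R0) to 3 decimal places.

lx·mx by age: 0, 2.34, 2.12, 1.7, 0.6, 0.66, 0.32, 0
R0 = Σ lx·mx = 7.74 → 7.740

7.740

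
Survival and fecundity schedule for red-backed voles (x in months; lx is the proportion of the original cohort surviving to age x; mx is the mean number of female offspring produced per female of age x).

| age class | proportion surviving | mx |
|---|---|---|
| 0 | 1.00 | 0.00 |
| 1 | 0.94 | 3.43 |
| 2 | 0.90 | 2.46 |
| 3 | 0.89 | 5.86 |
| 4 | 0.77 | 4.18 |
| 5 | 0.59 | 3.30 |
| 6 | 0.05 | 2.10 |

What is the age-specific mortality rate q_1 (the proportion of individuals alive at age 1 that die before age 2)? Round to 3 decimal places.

q_1 = (l_1 − l_2) / l_1 = (0.94 − 0.9) / 0.94
     = 0.04 / 0.94 = 0.042553… → 0.043

0.043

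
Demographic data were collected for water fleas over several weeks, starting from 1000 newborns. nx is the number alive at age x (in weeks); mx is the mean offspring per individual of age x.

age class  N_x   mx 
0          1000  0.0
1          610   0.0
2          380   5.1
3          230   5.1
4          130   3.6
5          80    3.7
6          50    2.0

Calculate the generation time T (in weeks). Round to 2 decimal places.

2.85

lx = nx/n0 = nx/1000: 1, 0.61, 0.38, 0.23, 0.13, 0.08, 0.05
lx·mx: 0, 0, 1.938, 1.173, 0.468, 0.296, 0.1 → R0 = 3.975
x·lx·mx: 0, 0, 3.876, 3.519, 1.872, 1.48, 0.6 → Σ = 11.347
T = 11.347 / 3.975 = 2.854591… → 2.85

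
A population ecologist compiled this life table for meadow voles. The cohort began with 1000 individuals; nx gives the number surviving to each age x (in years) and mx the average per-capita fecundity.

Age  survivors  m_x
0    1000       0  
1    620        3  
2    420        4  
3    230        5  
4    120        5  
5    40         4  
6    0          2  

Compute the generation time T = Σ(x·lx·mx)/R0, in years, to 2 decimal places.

2.18

lx = nx/n0 = nx/1000: 1, 0.62, 0.42, 0.23, 0.12, 0.04, 0
lx·mx: 0, 1.86, 1.68, 1.15, 0.6, 0.16, 0 → R0 = 5.45
x·lx·mx: 0, 1.86, 3.36, 3.45, 2.4, 0.8, 0 → Σ = 11.87
T = 11.87 / 5.45 = 2.177982… → 2.18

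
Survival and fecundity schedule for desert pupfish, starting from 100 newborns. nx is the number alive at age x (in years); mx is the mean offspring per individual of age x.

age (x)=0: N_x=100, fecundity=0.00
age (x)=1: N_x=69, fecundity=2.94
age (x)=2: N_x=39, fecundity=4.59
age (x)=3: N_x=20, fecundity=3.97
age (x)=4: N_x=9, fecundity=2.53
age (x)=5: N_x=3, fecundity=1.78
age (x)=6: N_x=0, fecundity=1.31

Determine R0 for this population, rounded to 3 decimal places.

lx = nx/n0 = nx/100: 1, 0.69, 0.39, 0.2, 0.09, 0.03, 0
lx·mx by age: 0, 2.0286, 1.7901, 0.794, 0.2277, 0.0534, 0
R0 = Σ lx·mx = 4.8938 → 4.894

4.894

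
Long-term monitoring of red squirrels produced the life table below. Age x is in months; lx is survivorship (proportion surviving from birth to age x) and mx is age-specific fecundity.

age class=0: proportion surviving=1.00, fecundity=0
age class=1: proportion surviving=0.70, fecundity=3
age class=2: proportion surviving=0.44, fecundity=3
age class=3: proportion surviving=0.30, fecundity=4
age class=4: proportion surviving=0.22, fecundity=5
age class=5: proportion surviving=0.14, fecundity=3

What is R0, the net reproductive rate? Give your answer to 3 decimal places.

lx·mx by age: 0, 2.1, 1.32, 1.2, 1.1, 0.42
R0 = Σ lx·mx = 6.14 → 6.140

6.140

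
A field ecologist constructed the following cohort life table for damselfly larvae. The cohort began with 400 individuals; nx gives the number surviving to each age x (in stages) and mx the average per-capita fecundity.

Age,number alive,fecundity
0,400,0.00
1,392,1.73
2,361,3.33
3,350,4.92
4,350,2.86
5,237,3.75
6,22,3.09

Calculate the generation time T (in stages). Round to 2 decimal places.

3.08

lx = nx/n0 = nx/400: 1, 0.98, 0.9025, 0.875, 0.875, 0.5925, 0.055
lx·mx: 0, 1.6954, 3.005325, 4.305, 2.5025, 2.221875, 0.16995 → R0 = 13.90005
x·lx·mx: 0, 1.6954, 6.01065, 12.915, 10.01, 11.109375, 1.0197 → Σ = 42.760125
T = 42.760125 / 13.90005 = 3.076257… → 3.08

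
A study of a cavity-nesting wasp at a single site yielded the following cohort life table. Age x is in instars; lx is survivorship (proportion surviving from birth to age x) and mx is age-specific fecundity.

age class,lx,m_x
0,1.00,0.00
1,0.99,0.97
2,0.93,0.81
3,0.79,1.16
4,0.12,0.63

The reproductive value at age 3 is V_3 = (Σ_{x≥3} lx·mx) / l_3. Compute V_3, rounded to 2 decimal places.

1.26

lx·mx for x ≥ 3: 0.9164, 0.0756 → sum = 0.992
V_3 = 0.992 / l_3 = 0.992 / 0.79 = 1.255696… → 1.26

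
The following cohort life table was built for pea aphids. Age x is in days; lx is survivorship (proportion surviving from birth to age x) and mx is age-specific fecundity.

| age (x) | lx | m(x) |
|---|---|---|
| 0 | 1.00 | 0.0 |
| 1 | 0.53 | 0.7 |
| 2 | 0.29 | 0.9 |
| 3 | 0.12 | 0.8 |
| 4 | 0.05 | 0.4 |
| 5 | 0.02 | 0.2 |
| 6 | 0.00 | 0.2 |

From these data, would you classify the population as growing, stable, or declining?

R0 = Σ lx·mx = 0 + 0.371 + 0.261 + 0.096 + 0.02 + 0.004 + 0 = 0.752
R0 < 1, so the population is declining.

declining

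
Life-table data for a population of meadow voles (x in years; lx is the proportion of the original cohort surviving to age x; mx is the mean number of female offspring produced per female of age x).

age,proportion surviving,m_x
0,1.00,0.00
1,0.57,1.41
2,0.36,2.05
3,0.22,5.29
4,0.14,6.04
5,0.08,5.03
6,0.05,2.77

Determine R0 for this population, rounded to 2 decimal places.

4.09

lx·mx by age: 0, 0.8037, 0.738, 1.1638, 0.8456, 0.4024, 0.1385
R0 = Σ lx·mx = 4.092 → 4.09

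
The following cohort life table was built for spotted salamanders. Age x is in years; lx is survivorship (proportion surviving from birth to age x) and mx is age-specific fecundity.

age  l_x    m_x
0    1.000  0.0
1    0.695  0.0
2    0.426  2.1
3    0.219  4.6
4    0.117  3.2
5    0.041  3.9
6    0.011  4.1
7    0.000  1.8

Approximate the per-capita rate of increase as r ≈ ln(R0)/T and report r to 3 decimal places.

R0 = Σ lx·mx = 0 + 0 + 0.8946 + 1.0074 + 0.3744 + 0.1599 + 0.0451 + 0 = 2.4814
Σ x·lx·mx = 7.3791; T = 7.3791/2.4814 = 2.97376…
r ≈ ln(R0)/T = ln(2.4814)/2.97376… = 0.30561… → 0.306

0.306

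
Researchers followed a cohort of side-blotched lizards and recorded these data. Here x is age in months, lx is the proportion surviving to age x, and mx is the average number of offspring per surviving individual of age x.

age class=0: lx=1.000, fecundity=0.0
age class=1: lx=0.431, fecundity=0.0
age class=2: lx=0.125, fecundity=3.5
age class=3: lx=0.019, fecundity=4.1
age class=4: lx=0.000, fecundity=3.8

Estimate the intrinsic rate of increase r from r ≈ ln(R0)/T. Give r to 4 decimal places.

-0.3081

R0 = Σ lx·mx = 0 + 0 + 0.4375 + 0.0779 + 0 = 0.5154
Σ x·lx·mx = 1.1087; T = 1.1087/0.5154 = 2.15114…
r ≈ ln(R0)/T = ln(0.5154)/2.15114… = -0.308121… → -0.3081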